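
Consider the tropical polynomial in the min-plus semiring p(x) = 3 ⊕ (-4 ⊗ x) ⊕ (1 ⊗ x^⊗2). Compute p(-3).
p(-3) = -7

A tropical monomial a ⊗ x^⊗i evaluates to a + i · x. Evaluating each term at x = -3:
  Term 0 contributes 3 + 0 · -3 = 3
  Term 1 contributes -4 + 1 · -3 = -7
  Term 2 contributes 1 + 2 · -3 = -5
p(-3) = ⊕ of these = min[3, -7, -5] = -7.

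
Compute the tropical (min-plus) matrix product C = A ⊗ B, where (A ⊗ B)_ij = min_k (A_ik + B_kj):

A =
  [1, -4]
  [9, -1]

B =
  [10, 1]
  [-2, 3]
A ⊗ B =
  [-6, -1]
  [-3, 2]

Apply the min-plus product entry-by-entry:
  C[0][0] = min over k of (A[0][0] + B[0][0] = 1 + 10 = 11, A[0][1] + B[1][0] = -4 + -2 = -6) = -6 (attained at k = 1)
  C[0][1] = min over k of (A[0][0] + B[0][1] = 1 + 1 = 2, A[0][1] + B[1][1] = -4 + 3 = -1) = -1 (attained at k = 1)
  C[1][0] = min over k of (A[1][0] + B[0][0] = 9 + 10 = 19, A[1][1] + B[1][0] = -1 + -2 = -3) = -3 (attained at k = 1)
  C[1][1] = min over k of (A[1][0] + B[0][1] = 9 + 1 = 10, A[1][1] + B[1][1] = -1 + 3 = 2) = 2 (attained at k = 1)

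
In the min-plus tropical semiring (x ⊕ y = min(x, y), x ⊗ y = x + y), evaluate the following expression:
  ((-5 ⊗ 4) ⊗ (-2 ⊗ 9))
((-5 ⊗ 4) ⊗ (-2 ⊗ 9)) = 6

Expand innermost to outermost. Recall ⊕ takes the minimum of its arguments and ⊗ takes their sum. Working out the expression ((-5 ⊗ 4) ⊗ (-2 ⊗ 9)) gives 6.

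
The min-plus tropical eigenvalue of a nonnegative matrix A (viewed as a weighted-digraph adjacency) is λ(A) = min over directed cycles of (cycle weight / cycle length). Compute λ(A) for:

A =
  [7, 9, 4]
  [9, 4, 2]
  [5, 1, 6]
λ(A) = 3/2

Enumerate directed cycles and compute their means (weight / length). Sample:
  cycle 0 → 0: weight = 7, length = 1, mean = 7/1 ≈ 7.000
  cycle 1 → 1: weight = 4, length = 1, mean = 4/1 ≈ 4.000
  cycle 2 → 2: weight = 6, length = 1, mean = 6/1 ≈ 6.000
  cycle 0 → 1 → 0: weight = 18, length = 2, mean = 18/2 ≈ 9.000
  cycle 0 → 2 → 0: weight = 9, length = 2, mean = 9/2 ≈ 4.500
  cycle 1 → 0 → 1: weight = 18, length = 2, mean = 18/2 ≈ 9.000
Minimum mean = 1.500, attained e.g. along the cycle 1 → 2 → 1 with weight 3 and length 2. So λ(A) = 3/2 = 3/2.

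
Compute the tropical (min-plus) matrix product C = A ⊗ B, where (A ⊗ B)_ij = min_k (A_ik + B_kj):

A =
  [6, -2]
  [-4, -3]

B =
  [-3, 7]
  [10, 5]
A ⊗ B =
  [3, 3]
  [-7, 2]

Apply the min-plus product entry-by-entry:
  C[0][0] = min over k of (A[0][0] + B[0][0] = 6 + -3 = 3, A[0][1] + B[1][0] = -2 + 10 = 8) = 3 (attained at k = 0)
  C[0][1] = min over k of (A[0][0] + B[0][1] = 6 + 7 = 13, A[0][1] + B[1][1] = -2 + 5 = 3) = 3 (attained at k = 1)
  C[1][0] = min over k of (A[1][0] + B[0][0] = -4 + -3 = -7, A[1][1] + B[1][0] = -3 + 10 = 7) = -7 (attained at k = 0)
  C[1][1] = min over k of (A[1][0] + B[0][1] = -4 + 7 = 3, A[1][1] + B[1][1] = -3 + 5 = 2) = 2 (attained at k = 1)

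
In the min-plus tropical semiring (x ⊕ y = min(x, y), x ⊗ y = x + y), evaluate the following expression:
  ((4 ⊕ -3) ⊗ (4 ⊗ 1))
((4 ⊕ -3) ⊗ (4 ⊗ 1)) = 2

Expand innermost to outermost. Recall ⊕ takes the minimum of its arguments and ⊗ takes their sum. Working out the expression ((4 ⊕ -3) ⊗ (4 ⊗ 1)) gives 2.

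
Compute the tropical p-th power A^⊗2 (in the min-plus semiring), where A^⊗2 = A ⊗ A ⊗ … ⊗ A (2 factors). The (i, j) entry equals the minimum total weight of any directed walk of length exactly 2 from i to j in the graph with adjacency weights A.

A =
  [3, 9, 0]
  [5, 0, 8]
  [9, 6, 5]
A^⊗2 =
  [6, 6, 3]
  [5, 0, 5]
  [11, 6, 9]

Each entry (A^⊗2)_ij equals the minimum over all length-2 walks i = v_0 → v_1 → … → v_2 = j of Σ_t A[v_t][v_{t+1}]. For example, for (i, j) = (0, 2) we minimise over 3 possible intermediate vertex sequences; the minimum is 3, attained along the walk 0 → 0 → 2.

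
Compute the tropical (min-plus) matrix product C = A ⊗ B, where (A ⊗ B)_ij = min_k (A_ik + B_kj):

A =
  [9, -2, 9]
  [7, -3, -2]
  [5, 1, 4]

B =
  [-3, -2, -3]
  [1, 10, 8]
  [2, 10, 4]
A ⊗ B =
  [-1, 7, 6]
  [-2, 5, 2]
  [2, 3, 2]

Apply the min-plus product entry-by-entry:
  C[0][0] = min over k of (A[0][0] + B[0][0] = 9 + -3 = 6, A[0][1] + B[1][0] = -2 + 1 = -1, A[0][2] + B[2][0] = 9 + 2 = 11) = -1 (attained at k = 1)
  C[0][1] = min over k of (A[0][0] + B[0][1] = 9 + -2 = 7, A[0][1] + B[1][1] = -2 + 10 = 8, A[0][2] + B[2][1] = 9 + 10 = 19) = 7 (attained at k = 0)
  C[0][2] = min over k of (A[0][0] + B[0][2] = 9 + -3 = 6, A[0][1] + B[1][2] = -2 + 8 = 6, A[0][2] + B[2][2] = 9 + 4 = 13) = 6 (attained at k = 0)
  C[1][0] = min over k of (A[1][0] + B[0][0] = 7 + -3 = 4, A[1][1] + B[1][0] = -3 + 1 = -2, A[1][2] + B[2][0] = -2 + 2 = 0) = -2 (attained at k = 1)
  C[1][1] = min over k of (A[1][0] + B[0][1] = 7 + -2 = 5, A[1][1] + B[1][1] = -3 + 10 = 7, A[1][2] + B[2][1] = -2 + 10 = 8) = 5 (attained at k = 0)
  C[1][2] = min over k of (A[1][0] + B[0][2] = 7 + -3 = 4, A[1][1] + B[1][2] = -3 + 8 = 5, A[1][2] + B[2][2] = -2 + 4 = 2) = 2 (attained at k = 2)
  C[2][0] = min over k of (A[2][0] + B[0][0] = 5 + -3 = 2, A[2][1] + B[1][0] = 1 + 1 = 2, A[2][2] + B[2][0] = 4 + 2 = 6) = 2 (attained at k = 0)
  C[2][1] = min over k of (A[2][0] + B[0][1] = 5 + -2 = 3, A[2][1] + B[1][1] = 1 + 10 = 11, A[2][2] + B[2][1] = 4 + 10 = 14) = 3 (attained at k = 0)
  C[2][2] = min over k of (A[2][0] + B[0][2] = 5 + -3 = 2, A[2][1] + B[1][2] = 1 + 8 = 9, A[2][2] + B[2][2] = 4 + 4 = 8) = 2 (attained at k = 0)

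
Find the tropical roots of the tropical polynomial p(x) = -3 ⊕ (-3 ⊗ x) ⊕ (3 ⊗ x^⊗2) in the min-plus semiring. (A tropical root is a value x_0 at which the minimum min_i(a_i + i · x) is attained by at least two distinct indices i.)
Roots: {-6, 0}

Each tropical root is a break point of the lower envelope of the lines y = a_i + i · x (there are 3 lines, with slopes 0, 1, ..., 2). Only the lines that attain the minimum somewhere contribute to roots; other lines are dominated. Here the surviving (envelope) indices are i = 2, i = 1, i = 0.
Intersections between consecutive envelope lines give the roots: for adjacent envelope indices i < j the intersection is x = (a_i − a_j) / (j − i). Reading off the sorted break points: {-6, 0}.
Verification: at each break x_0, at least two indices attain the minimum of min_i(a_i + i · x_0).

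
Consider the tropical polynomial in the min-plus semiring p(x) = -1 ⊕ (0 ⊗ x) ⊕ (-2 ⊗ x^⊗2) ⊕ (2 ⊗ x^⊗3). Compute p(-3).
p(-3) = -8

A tropical monomial a ⊗ x^⊗i evaluates to a + i · x. Evaluating each term at x = -3:
  Term 0 contributes -1 + 0 · -3 = -1
  Term 1 contributes 0 + 1 · -3 = -3
  Term 2 contributes -2 + 2 · -3 = -8
  Term 3 contributes 2 + 3 · -3 = -7
p(-3) = ⊕ of these = min[-1, -3, -8, -7] = -8.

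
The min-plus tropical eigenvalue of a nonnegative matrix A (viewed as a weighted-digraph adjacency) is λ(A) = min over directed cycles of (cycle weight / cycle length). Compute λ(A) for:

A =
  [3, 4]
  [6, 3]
λ(A) = 3

Enumerate directed cycles and compute their means (weight / length). Sample:
  cycle 0 → 0: weight = 3, length = 1, mean = 3/1 ≈ 3.000
  cycle 1 → 1: weight = 3, length = 1, mean = 3/1 ≈ 3.000
  cycle 0 → 1 → 0: weight = 10, length = 2, mean = 10/2 ≈ 5.000
  cycle 1 → 0 → 1: weight = 10, length = 2, mean = 10/2 ≈ 5.000
Minimum mean = 3.000, attained e.g. along the cycle 0 → 0 with weight 3 and length 1. So λ(A) = 3/1 = 3.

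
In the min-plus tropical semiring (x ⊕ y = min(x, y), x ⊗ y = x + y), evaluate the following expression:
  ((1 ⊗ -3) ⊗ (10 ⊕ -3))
((1 ⊗ -3) ⊗ (10 ⊕ -3)) = -5

Expand innermost to outermost. Recall ⊕ takes the minimum of its arguments and ⊗ takes their sum. Working out the expression ((1 ⊗ -3) ⊗ (10 ⊕ -3)) gives -5.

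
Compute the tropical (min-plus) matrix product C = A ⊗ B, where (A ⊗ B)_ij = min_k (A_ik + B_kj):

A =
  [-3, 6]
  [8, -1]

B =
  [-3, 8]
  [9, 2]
A ⊗ B =
  [-6, 5]
  [5, 1]

Apply the min-plus product entry-by-entry:
  C[0][0] = min over k of (A[0][0] + B[0][0] = -3 + -3 = -6, A[0][1] + B[1][0] = 6 + 9 = 15) = -6 (attained at k = 0)
  C[0][1] = min over k of (A[0][0] + B[0][1] = -3 + 8 = 5, A[0][1] + B[1][1] = 6 + 2 = 8) = 5 (attained at k = 0)
  C[1][0] = min over k of (A[1][0] + B[0][0] = 8 + -3 = 5, A[1][1] + B[1][0] = -1 + 9 = 8) = 5 (attained at k = 0)
  C[1][1] = min over k of (A[1][0] + B[0][1] = 8 + 8 = 16, A[1][1] + B[1][1] = -1 + 2 = 1) = 1 (attained at k = 1)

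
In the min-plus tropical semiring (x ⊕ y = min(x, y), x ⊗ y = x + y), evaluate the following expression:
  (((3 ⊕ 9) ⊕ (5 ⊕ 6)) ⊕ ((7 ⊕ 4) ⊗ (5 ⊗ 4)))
(((3 ⊕ 9) ⊕ (5 ⊕ 6)) ⊕ ((7 ⊕ 4) ⊗ (5 ⊗ 4))) = 3

Expand innermost to outermost. Recall ⊕ takes the minimum of its arguments and ⊗ takes their sum. Working out the expression (((3 ⊕ 9) ⊕ (5 ⊕ 6)) ⊕ ((7 ⊕ 4) ⊗ (5 ⊗ 4))) gives 3.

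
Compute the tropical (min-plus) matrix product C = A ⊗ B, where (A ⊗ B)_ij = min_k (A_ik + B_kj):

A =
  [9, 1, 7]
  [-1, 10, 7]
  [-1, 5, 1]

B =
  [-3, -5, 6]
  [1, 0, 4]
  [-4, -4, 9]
A ⊗ B =
  [2, 1, 5]
  [-4, -6, 5]
  [-4, -6, 5]

Apply the min-plus product entry-by-entry:
  C[0][0] = min over k of (A[0][0] + B[0][0] = 9 + -3 = 6, A[0][1] + B[1][0] = 1 + 1 = 2, A[0][2] + B[2][0] = 7 + -4 = 3) = 2 (attained at k = 1)
  C[0][1] = min over k of (A[0][0] + B[0][1] = 9 + -5 = 4, A[0][1] + B[1][1] = 1 + 0 = 1, A[0][2] + B[2][1] = 7 + -4 = 3) = 1 (attained at k = 1)
  C[0][2] = min over k of (A[0][0] + B[0][2] = 9 + 6 = 15, A[0][1] + B[1][2] = 1 + 4 = 5, A[0][2] + B[2][2] = 7 + 9 = 16) = 5 (attained at k = 1)
  C[1][0] = min over k of (A[1][0] + B[0][0] = -1 + -3 = -4, A[1][1] + B[1][0] = 10 + 1 = 11, A[1][2] + B[2][0] = 7 + -4 = 3) = -4 (attained at k = 0)
  C[1][1] = min over k of (A[1][0] + B[0][1] = -1 + -5 = -6, A[1][1] + B[1][1] = 10 + 0 = 10, A[1][2] + B[2][1] = 7 + -4 = 3) = -6 (attained at k = 0)
  C[1][2] = min over k of (A[1][0] + B[0][2] = -1 + 6 = 5, A[1][1] + B[1][2] = 10 + 4 = 14, A[1][2] + B[2][2] = 7 + 9 = 16) = 5 (attained at k = 0)
  C[2][0] = min over k of (A[2][0] + B[0][0] = -1 + -3 = -4, A[2][1] + B[1][0] = 5 + 1 = 6, A[2][2] + B[2][0] = 1 + -4 = -3) = -4 (attained at k = 0)
  C[2][1] = min over k of (A[2][0] + B[0][1] = -1 + -5 = -6, A[2][1] + B[1][1] = 5 + 0 = 5, A[2][2] + B[2][1] = 1 + -4 = -3) = -6 (attained at k = 0)
  C[2][2] = min over k of (A[2][0] + B[0][2] = -1 + 6 = 5, A[2][1] + B[1][2] = 5 + 4 = 9, A[2][2] + B[2][2] = 1 + 9 = 10) = 5 (attained at k = 0)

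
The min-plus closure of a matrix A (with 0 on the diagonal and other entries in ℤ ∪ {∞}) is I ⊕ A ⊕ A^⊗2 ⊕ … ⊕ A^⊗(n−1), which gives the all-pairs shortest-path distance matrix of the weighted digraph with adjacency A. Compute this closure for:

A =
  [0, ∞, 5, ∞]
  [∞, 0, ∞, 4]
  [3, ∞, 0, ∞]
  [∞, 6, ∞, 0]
Closure =
  [0, ∞, 5, ∞]
  [∞, 0, ∞, 4]
  [3, ∞, 0, ∞]
  [∞, 6, ∞, 0]

This is the Floyd-Warshall all-pairs shortest-path computation. For each intermediate vertex k = 0, 1, …, 3, update dist[i][j] ← min(dist[i][j], dist[i][k] + dist[k][j]). The final matrix gives, for each (i, j), the minimum total weight of any directed path from i to j (possibly empty when i = j).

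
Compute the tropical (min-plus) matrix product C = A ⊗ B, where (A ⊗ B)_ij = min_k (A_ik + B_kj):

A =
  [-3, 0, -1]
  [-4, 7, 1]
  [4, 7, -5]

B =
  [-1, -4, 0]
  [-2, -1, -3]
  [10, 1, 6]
A ⊗ B =
  [-4, -7, -3]
  [-5, -8, -4]
  [3, -4, 1]

Apply the min-plus product entry-by-entry:
  C[0][0] = min over k of (A[0][0] + B[0][0] = -3 + -1 = -4, A[0][1] + B[1][0] = 0 + -2 = -2, A[0][2] + B[2][0] = -1 + 10 = 9) = -4 (attained at k = 0)
  C[0][1] = min over k of (A[0][0] + B[0][1] = -3 + -4 = -7, A[0][1] + B[1][1] = 0 + -1 = -1, A[0][2] + B[2][1] = -1 + 1 = 0) = -7 (attained at k = 0)
  C[0][2] = min over k of (A[0][0] + B[0][2] = -3 + 0 = -3, A[0][1] + B[1][2] = 0 + -3 = -3, A[0][2] + B[2][2] = -1 + 6 = 5) = -3 (attained at k = 0)
  C[1][0] = min over k of (A[1][0] + B[0][0] = -4 + -1 = -5, A[1][1] + B[1][0] = 7 + -2 = 5, A[1][2] + B[2][0] = 1 + 10 = 11) = -5 (attained at k = 0)
  C[1][1] = min over k of (A[1][0] + B[0][1] = -4 + -4 = -8, A[1][1] + B[1][1] = 7 + -1 = 6, A[1][2] + B[2][1] = 1 + 1 = 2) = -8 (attained at k = 0)
  C[1][2] = min over k of (A[1][0] + B[0][2] = -4 + 0 = -4, A[1][1] + B[1][2] = 7 + -3 = 4, A[1][2] + B[2][2] = 1 + 6 = 7) = -4 (attained at k = 0)
  C[2][0] = min over k of (A[2][0] + B[0][0] = 4 + -1 = 3, A[2][1] + B[1][0] = 7 + -2 = 5, A[2][2] + B[2][0] = -5 + 10 = 5) = 3 (attained at k = 0)
  C[2][1] = min over k of (A[2][0] + B[0][1] = 4 + -4 = 0, A[2][1] + B[1][1] = 7 + -1 = 6, A[2][2] + B[2][1] = -5 + 1 = -4) = -4 (attained at k = 2)
  C[2][2] = min over k of (A[2][0] + B[0][2] = 4 + 0 = 4, A[2][1] + B[1][2] = 7 + -3 = 4, A[2][2] + B[2][2] = -5 + 6 = 1) = 1 (attained at k = 2)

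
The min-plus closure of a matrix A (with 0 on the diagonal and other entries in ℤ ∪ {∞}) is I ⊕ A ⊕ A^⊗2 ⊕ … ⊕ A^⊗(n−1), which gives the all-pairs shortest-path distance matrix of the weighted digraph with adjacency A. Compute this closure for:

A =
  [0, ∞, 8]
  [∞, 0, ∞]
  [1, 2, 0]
Closure =
  [0, 10, 8]
  [∞, 0, ∞]
  [1, 2, 0]

This is the Floyd-Warshall all-pairs shortest-path computation. For each intermediate vertex k = 0, 1, …, 2, update dist[i][j] ← min(dist[i][j], dist[i][k] + dist[k][j]). The final matrix gives, for each (i, j), the minimum total weight of any directed path from i to j (possibly empty when i = j).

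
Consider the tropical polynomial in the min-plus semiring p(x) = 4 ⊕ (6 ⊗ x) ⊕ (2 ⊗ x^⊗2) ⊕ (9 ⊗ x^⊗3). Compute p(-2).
p(-2) = -2

A tropical monomial a ⊗ x^⊗i evaluates to a + i · x. Evaluating each term at x = -2:
  Term 0 contributes 4 + 0 · -2 = 4
  Term 1 contributes 6 + 1 · -2 = 4
  Term 2 contributes 2 + 2 · -2 = -2
  Term 3 contributes 9 + 3 · -2 = 3
p(-2) = ⊕ of these = min[4, 4, -2, 3] = -2.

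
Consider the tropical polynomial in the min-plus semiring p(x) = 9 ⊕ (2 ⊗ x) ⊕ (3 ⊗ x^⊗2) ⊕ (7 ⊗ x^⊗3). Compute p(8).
p(8) = 9

A tropical monomial a ⊗ x^⊗i evaluates to a + i · x. Evaluating each term at x = 8:
  Term 0 contributes 9 + 0 · 8 = 9
  Term 1 contributes 2 + 1 · 8 = 10
  Term 2 contributes 3 + 2 · 8 = 19
  Term 3 contributes 7 + 3 · 8 = 31
p(8) = ⊕ of these = min[9, 10, 19, 31] = 9.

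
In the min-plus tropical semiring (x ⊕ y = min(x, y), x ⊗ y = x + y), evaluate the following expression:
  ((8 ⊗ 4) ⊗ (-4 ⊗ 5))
((8 ⊗ 4) ⊗ (-4 ⊗ 5)) = 13

Expand innermost to outermost. Recall ⊕ takes the minimum of its arguments and ⊗ takes their sum. Working out the expression ((8 ⊗ 4) ⊗ (-4 ⊗ 5)) gives 13.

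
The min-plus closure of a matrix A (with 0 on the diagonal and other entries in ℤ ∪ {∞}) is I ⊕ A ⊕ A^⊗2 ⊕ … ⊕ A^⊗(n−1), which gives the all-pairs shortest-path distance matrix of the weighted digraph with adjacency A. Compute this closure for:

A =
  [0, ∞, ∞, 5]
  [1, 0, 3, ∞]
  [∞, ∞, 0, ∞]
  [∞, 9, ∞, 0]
Closure =
  [0, 14, 17, 5]
  [1, 0, 3, 6]
  [∞, ∞, 0, ∞]
  [10, 9, 12, 0]

This is the Floyd-Warshall all-pairs shortest-path computation. For each intermediate vertex k = 0, 1, …, 3, update dist[i][j] ← min(dist[i][j], dist[i][k] + dist[k][j]). The final matrix gives, for each (i, j), the minimum total weight of any directed path from i to j (possibly empty when i = j).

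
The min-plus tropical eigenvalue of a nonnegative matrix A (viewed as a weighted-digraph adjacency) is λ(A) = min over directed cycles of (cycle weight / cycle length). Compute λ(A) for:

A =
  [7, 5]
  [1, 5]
λ(A) = 3

Enumerate directed cycles and compute their means (weight / length). Sample:
  cycle 0 → 0: weight = 7, length = 1, mean = 7/1 ≈ 7.000
  cycle 1 → 1: weight = 5, length = 1, mean = 5/1 ≈ 5.000
  cycle 0 → 1 → 0: weight = 6, length = 2, mean = 6/2 ≈ 3.000
  cycle 1 → 0 → 1: weight = 6, length = 2, mean = 6/2 ≈ 3.000
Minimum mean = 3.000, attained e.g. along the cycle 0 → 1 → 0 with weight 6 and length 2. So λ(A) = 6/2 = 3.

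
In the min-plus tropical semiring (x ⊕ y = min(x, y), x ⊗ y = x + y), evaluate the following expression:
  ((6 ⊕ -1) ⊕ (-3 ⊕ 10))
((6 ⊕ -1) ⊕ (-3 ⊕ 10)) = -3

Expand innermost to outermost. Recall ⊕ takes the minimum of its arguments and ⊗ takes their sum. Working out the expression ((6 ⊕ -1) ⊕ (-3 ⊕ 10)) gives -3.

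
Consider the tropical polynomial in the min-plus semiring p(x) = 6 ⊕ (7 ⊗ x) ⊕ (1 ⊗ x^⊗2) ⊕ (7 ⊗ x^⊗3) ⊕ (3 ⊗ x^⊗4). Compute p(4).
p(4) = 6

A tropical monomial a ⊗ x^⊗i evaluates to a + i · x. Evaluating each term at x = 4:
  Term 0 contributes 6 + 0 · 4 = 6
  Term 1 contributes 7 + 1 · 4 = 11
  Term 2 contributes 1 + 2 · 4 = 9
  Term 3 contributes 7 + 3 · 4 = 19
  Term 4 contributes 3 + 4 · 4 = 19
p(4) = ⊕ of these = min[6, 11, 9, 19, 19] = 6.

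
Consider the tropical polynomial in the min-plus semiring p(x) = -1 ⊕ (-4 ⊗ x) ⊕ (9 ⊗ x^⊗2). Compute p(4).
p(4) = -1

A tropical monomial a ⊗ x^⊗i evaluates to a + i · x. Evaluating each term at x = 4:
  Term 0 contributes -1 + 0 · 4 = -1
  Term 1 contributes -4 + 1 · 4 = 0
  Term 2 contributes 9 + 2 · 4 = 17
p(4) = ⊕ of these = min[-1, 0, 17] = -1.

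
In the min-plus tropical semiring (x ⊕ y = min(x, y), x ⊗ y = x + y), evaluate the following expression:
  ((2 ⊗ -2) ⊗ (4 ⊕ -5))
((2 ⊗ -2) ⊗ (4 ⊕ -5)) = -5

Expand innermost to outermost. Recall ⊕ takes the minimum of its arguments and ⊗ takes their sum. Working out the expression ((2 ⊗ -2) ⊗ (4 ⊕ -5)) gives -5.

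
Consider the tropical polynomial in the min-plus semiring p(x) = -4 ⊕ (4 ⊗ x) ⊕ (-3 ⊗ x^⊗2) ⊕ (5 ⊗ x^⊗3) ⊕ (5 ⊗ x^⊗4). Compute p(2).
p(2) = -4

A tropical monomial a ⊗ x^⊗i evaluates to a + i · x. Evaluating each term at x = 2:
  Term 0 contributes -4 + 0 · 2 = -4
  Term 1 contributes 4 + 1 · 2 = 6
  Term 2 contributes -3 + 2 · 2 = 1
  Term 3 contributes 5 + 3 · 2 = 11
  Term 4 contributes 5 + 4 · 2 = 13
p(2) = ⊕ of these = min[-4, 6, 1, 11, 13] = -4.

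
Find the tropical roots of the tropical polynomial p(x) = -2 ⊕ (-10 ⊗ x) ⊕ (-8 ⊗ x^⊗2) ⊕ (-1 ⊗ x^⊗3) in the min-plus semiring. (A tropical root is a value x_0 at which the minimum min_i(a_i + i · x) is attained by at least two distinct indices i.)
Roots: {-7, -2, 8}

Each tropical root is a break point of the lower envelope of the lines y = a_i + i · x (there are 4 lines, with slopes 0, 1, ..., 3). Only the lines that attain the minimum somewhere contribute to roots; other lines are dominated. Here the surviving (envelope) indices are i = 3, i = 2, i = 1, i = 0.
Intersections between consecutive envelope lines give the roots: for adjacent envelope indices i < j the intersection is x = (a_i − a_j) / (j − i). Reading off the sorted break points: {-7, -2, 8}.
Verification: at each break x_0, at least two indices attain the minimum of min_i(a_i + i · x_0).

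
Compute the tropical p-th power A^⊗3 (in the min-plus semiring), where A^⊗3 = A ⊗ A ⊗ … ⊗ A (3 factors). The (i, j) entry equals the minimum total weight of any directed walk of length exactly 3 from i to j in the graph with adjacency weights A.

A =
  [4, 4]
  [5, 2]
A^⊗3 =
  [11, 8]
  [9, 6]

Each entry (A^⊗3)_ij equals the minimum over all length-3 walks i = v_0 → v_1 → … → v_3 = j of Σ_t A[v_t][v_{t+1}]. For example, for (i, j) = (0, 1) we minimise over 4 possible intermediate vertex sequences; the minimum is 8, attained along the walk 0 → 1 → 1 → 1.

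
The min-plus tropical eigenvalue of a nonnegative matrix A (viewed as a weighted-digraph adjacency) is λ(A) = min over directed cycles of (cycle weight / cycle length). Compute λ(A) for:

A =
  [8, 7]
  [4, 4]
λ(A) = 4

Enumerate directed cycles and compute their means (weight / length). Sample:
  cycle 0 → 0: weight = 8, length = 1, mean = 8/1 ≈ 8.000
  cycle 1 → 1: weight = 4, length = 1, mean = 4/1 ≈ 4.000
  cycle 0 → 1 → 0: weight = 11, length = 2, mean = 11/2 ≈ 5.500
  cycle 1 → 0 → 1: weight = 11, length = 2, mean = 11/2 ≈ 5.500
Minimum mean = 4.000, attained e.g. along the cycle 1 → 1 with weight 4 and length 1. So λ(A) = 4/1 = 4.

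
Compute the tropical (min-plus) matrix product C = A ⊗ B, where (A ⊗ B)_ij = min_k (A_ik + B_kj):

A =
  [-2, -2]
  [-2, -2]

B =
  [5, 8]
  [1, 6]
A ⊗ B =
  [-1, 4]
  [-1, 4]

Apply the min-plus product entry-by-entry:
  C[0][0] = min over k of (A[0][0] + B[0][0] = -2 + 5 = 3, A[0][1] + B[1][0] = -2 + 1 = -1) = -1 (attained at k = 1)
  C[0][1] = min over k of (A[0][0] + B[0][1] = -2 + 8 = 6, A[0][1] + B[1][1] = -2 + 6 = 4) = 4 (attained at k = 1)
  C[1][0] = min over k of (A[1][0] + B[0][0] = -2 + 5 = 3, A[1][1] + B[1][0] = -2 + 1 = -1) = -1 (attained at k = 1)
  C[1][1] = min over k of (A[1][0] + B[0][1] = -2 + 8 = 6, A[1][1] + B[1][1] = -2 + 6 = 4) = 4 (attained at k = 1)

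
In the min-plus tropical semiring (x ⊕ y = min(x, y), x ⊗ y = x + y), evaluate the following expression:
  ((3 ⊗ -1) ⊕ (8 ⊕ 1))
((3 ⊗ -1) ⊕ (8 ⊕ 1)) = 1

Expand innermost to outermost. Recall ⊕ takes the minimum of its arguments and ⊗ takes their sum. Working out the expression ((3 ⊗ -1) ⊕ (8 ⊕ 1)) gives 1.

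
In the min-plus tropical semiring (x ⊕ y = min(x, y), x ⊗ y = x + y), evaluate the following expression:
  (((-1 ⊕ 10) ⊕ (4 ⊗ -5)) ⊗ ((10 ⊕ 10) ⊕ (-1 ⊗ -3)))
(((-1 ⊕ 10) ⊕ (4 ⊗ -5)) ⊗ ((10 ⊕ 10) ⊕ (-1 ⊗ -3))) = -5

Expand innermost to outermost. Recall ⊕ takes the minimum of its arguments and ⊗ takes their sum. Working out the expression (((-1 ⊕ 10) ⊕ (4 ⊗ -5)) ⊗ ((10 ⊕ 10) ⊕ (-1 ⊗ -3))) gives -5.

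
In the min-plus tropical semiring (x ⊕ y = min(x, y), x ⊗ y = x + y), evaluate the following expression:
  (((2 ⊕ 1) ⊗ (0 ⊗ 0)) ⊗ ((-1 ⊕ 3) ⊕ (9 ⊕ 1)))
(((2 ⊕ 1) ⊗ (0 ⊗ 0)) ⊗ ((-1 ⊕ 3) ⊕ (9 ⊕ 1))) = 0

Expand innermost to outermost. Recall ⊕ takes the minimum of its arguments and ⊗ takes their sum. Working out the expression (((2 ⊕ 1) ⊗ (0 ⊗ 0)) ⊗ ((-1 ⊕ 3) ⊕ (9 ⊕ 1))) gives 0.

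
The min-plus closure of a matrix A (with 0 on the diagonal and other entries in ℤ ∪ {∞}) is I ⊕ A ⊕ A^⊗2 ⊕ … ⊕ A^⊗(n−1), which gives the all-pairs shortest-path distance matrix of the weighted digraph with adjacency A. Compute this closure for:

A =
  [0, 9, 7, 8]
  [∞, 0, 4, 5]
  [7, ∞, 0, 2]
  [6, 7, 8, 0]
Closure =
  [0, 9, 7, 8]
  [11, 0, 4, 5]
  [7, 9, 0, 2]
  [6, 7, 8, 0]

This is the Floyd-Warshall all-pairs shortest-path computation. For each intermediate vertex k = 0, 1, …, 3, update dist[i][j] ← min(dist[i][j], dist[i][k] + dist[k][j]). The final matrix gives, for each (i, j), the minimum total weight of any directed path from i to j (possibly empty when i = j).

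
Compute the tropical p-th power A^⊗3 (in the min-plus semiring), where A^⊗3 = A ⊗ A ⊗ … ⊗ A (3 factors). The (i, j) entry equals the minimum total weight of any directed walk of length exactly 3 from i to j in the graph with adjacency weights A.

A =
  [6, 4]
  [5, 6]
A^⊗3 =
  [15, 13]
  [14, 15]

Each entry (A^⊗3)_ij equals the minimum over all length-3 walks i = v_0 → v_1 → … → v_3 = j of Σ_t A[v_t][v_{t+1}]. For example, for (i, j) = (0, 1) we minimise over 4 possible intermediate vertex sequences; the minimum is 13, attained along the walk 0 → 1 → 0 → 1.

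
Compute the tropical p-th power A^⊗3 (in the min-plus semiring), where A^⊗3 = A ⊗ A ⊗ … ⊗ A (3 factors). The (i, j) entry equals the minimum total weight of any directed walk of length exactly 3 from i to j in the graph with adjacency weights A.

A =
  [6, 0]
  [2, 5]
A^⊗3 =
  [7, 2]
  [4, 7]

Each entry (A^⊗3)_ij equals the minimum over all length-3 walks i = v_0 → v_1 → … → v_3 = j of Σ_t A[v_t][v_{t+1}]. For example, for (i, j) = (0, 1) we minimise over 4 possible intermediate vertex sequences; the minimum is 2, attained along the walk 0 → 1 → 0 → 1.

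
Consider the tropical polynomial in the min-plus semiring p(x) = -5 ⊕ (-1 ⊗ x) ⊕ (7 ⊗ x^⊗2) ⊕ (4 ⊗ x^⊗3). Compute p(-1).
p(-1) = -5

A tropical monomial a ⊗ x^⊗i evaluates to a + i · x. Evaluating each term at x = -1:
  Term 0 contributes -5 + 0 · -1 = -5
  Term 1 contributes -1 + 1 · -1 = -2
  Term 2 contributes 7 + 2 · -1 = 5
  Term 3 contributes 4 + 3 · -1 = 1
p(-1) = ⊕ of these = min[-5, -2, 5, 1] = -5.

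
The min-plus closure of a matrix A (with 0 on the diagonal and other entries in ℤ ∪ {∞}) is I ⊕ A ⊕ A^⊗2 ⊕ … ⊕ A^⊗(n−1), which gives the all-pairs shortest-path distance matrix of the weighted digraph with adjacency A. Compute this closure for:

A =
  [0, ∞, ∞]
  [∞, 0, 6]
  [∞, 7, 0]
Closure =
  [0, ∞, ∞]
  [∞, 0, 6]
  [∞, 7, 0]

This is the Floyd-Warshall all-pairs shortest-path computation. For each intermediate vertex k = 0, 1, …, 2, update dist[i][j] ← min(dist[i][j], dist[i][k] + dist[k][j]). The final matrix gives, for each (i, j), the minimum total weight of any directed path from i to j (possibly empty when i = j).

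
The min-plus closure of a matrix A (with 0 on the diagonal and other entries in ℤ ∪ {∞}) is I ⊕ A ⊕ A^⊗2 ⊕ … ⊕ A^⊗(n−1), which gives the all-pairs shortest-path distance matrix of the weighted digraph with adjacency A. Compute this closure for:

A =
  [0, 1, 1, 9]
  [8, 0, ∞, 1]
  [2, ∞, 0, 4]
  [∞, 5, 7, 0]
Closure =
  [0, 1, 1, 2]
  [8, 0, 8, 1]
  [2, 3, 0, 4]
  [9, 5, 7, 0]

This is the Floyd-Warshall all-pairs shortest-path computation. For each intermediate vertex k = 0, 1, …, 3, update dist[i][j] ← min(dist[i][j], dist[i][k] + dist[k][j]). The final matrix gives, for each (i, j), the minimum total weight of any directed path from i to j (possibly empty when i = j).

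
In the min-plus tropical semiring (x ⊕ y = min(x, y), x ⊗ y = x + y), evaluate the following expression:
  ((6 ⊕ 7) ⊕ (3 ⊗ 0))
((6 ⊕ 7) ⊕ (3 ⊗ 0)) = 3

Expand innermost to outermost. Recall ⊕ takes the minimum of its arguments and ⊗ takes their sum. Working out the expression ((6 ⊕ 7) ⊕ (3 ⊗ 0)) gives 3.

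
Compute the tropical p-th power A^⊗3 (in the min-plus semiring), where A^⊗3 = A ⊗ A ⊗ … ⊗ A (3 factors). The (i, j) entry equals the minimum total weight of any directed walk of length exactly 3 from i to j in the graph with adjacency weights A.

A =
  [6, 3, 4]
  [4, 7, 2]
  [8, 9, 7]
A^⊗3 =
  [13, 10, 11]
  [11, 13, 9]
  [15, 16, 13]

Each entry (A^⊗3)_ij equals the minimum over all length-3 walks i = v_0 → v_1 → … → v_3 = j of Σ_t A[v_t][v_{t+1}]. For example, for (i, j) = (0, 2) we minimise over 9 possible intermediate vertex sequences; the minimum is 11, attained along the walk 0 → 0 → 1 → 2.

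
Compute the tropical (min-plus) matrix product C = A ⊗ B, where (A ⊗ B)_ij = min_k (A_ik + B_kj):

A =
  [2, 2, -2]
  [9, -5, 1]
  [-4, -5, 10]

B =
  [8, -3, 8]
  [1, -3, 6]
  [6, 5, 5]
A ⊗ B =
  [3, -1, 3]
  [-4, -8, 1]
  [-4, -8, 1]

Apply the min-plus product entry-by-entry:
  C[0][0] = min over k of (A[0][0] + B[0][0] = 2 + 8 = 10, A[0][1] + B[1][0] = 2 + 1 = 3, A[0][2] + B[2][0] = -2 + 6 = 4) = 3 (attained at k = 1)
  C[0][1] = min over k of (A[0][0] + B[0][1] = 2 + -3 = -1, A[0][1] + B[1][1] = 2 + -3 = -1, A[0][2] + B[2][1] = -2 + 5 = 3) = -1 (attained at k = 0)
  C[0][2] = min over k of (A[0][0] + B[0][2] = 2 + 8 = 10, A[0][1] + B[1][2] = 2 + 6 = 8, A[0][2] + B[2][2] = -2 + 5 = 3) = 3 (attained at k = 2)
  C[1][0] = min over k of (A[1][0] + B[0][0] = 9 + 8 = 17, A[1][1] + B[1][0] = -5 + 1 = -4, A[1][2] + B[2][0] = 1 + 6 = 7) = -4 (attained at k = 1)
  C[1][1] = min over k of (A[1][0] + B[0][1] = 9 + -3 = 6, A[1][1] + B[1][1] = -5 + -3 = -8, A[1][2] + B[2][1] = 1 + 5 = 6) = -8 (attained at k = 1)
  C[1][2] = min over k of (A[1][0] + B[0][2] = 9 + 8 = 17, A[1][1] + B[1][2] = -5 + 6 = 1, A[1][2] + B[2][2] = 1 + 5 = 6) = 1 (attained at k = 1)
  C[2][0] = min over k of (A[2][0] + B[0][0] = -4 + 8 = 4, A[2][1] + B[1][0] = -5 + 1 = -4, A[2][2] + B[2][0] = 10 + 6 = 16) = -4 (attained at k = 1)
  C[2][1] = min over k of (A[2][0] + B[0][1] = -4 + -3 = -7, A[2][1] + B[1][1] = -5 + -3 = -8, A[2][2] + B[2][1] = 10 + 5 = 15) = -8 (attained at k = 1)
  C[2][2] = min over k of (A[2][0] + B[0][2] = -4 + 8 = 4, A[2][1] + B[1][2] = -5 + 6 = 1, A[2][2] + B[2][2] = 10 + 5 = 15) = 1 (attained at k = 1)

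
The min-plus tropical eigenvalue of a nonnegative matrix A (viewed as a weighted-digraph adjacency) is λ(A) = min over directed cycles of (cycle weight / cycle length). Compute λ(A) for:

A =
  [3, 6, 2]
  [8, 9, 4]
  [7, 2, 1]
λ(A) = 1

Enumerate directed cycles and compute their means (weight / length). Sample:
  cycle 0 → 0: weight = 3, length = 1, mean = 3/1 ≈ 3.000
  cycle 1 → 1: weight = 9, length = 1, mean = 9/1 ≈ 9.000
  cycle 2 → 2: weight = 1, length = 1, mean = 1/1 ≈ 1.000
  cycle 0 → 1 → 0: weight = 14, length = 2, mean = 14/2 ≈ 7.000
  cycle 0 → 2 → 0: weight = 9, length = 2, mean = 9/2 ≈ 4.500
  cycle 1 → 0 → 1: weight = 14, length = 2, mean = 14/2 ≈ 7.000
Minimum mean = 1.000, attained e.g. along the cycle 2 → 2 with weight 1 and length 1. So λ(A) = 1/1 = 1.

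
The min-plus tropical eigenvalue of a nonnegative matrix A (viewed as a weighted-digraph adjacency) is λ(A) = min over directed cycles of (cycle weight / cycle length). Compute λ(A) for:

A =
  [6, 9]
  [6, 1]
λ(A) = 1

Enumerate directed cycles and compute their means (weight / length). Sample:
  cycle 0 → 0: weight = 6, length = 1, mean = 6/1 ≈ 6.000
  cycle 1 → 1: weight = 1, length = 1, mean = 1/1 ≈ 1.000
  cycle 0 → 1 → 0: weight = 15, length = 2, mean = 15/2 ≈ 7.500
  cycle 1 → 0 → 1: weight = 15, length = 2, mean = 15/2 ≈ 7.500
Minimum mean = 1.000, attained e.g. along the cycle 1 → 1 with weight 1 and length 1. So λ(A) = 1/1 = 1.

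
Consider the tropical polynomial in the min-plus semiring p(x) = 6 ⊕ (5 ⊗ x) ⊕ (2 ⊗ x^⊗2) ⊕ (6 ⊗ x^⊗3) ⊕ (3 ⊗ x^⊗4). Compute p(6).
p(6) = 6

A tropical monomial a ⊗ x^⊗i evaluates to a + i · x. Evaluating each term at x = 6:
  Term 0 contributes 6 + 0 · 6 = 6
  Term 1 contributes 5 + 1 · 6 = 11
  Term 2 contributes 2 + 2 · 6 = 14
  Term 3 contributes 6 + 3 · 6 = 24
  Term 4 contributes 3 + 4 · 6 = 27
p(6) = ⊕ of these = min[6, 11, 14, 24, 27] = 6.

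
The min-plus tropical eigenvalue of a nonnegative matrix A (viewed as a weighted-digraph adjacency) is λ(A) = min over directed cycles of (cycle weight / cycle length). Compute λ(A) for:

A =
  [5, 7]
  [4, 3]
λ(A) = 3

Enumerate directed cycles and compute their means (weight / length). Sample:
  cycle 0 → 0: weight = 5, length = 1, mean = 5/1 ≈ 5.000
  cycle 1 → 1: weight = 3, length = 1, mean = 3/1 ≈ 3.000
  cycle 0 → 1 → 0: weight = 11, length = 2, mean = 11/2 ≈ 5.500
  cycle 1 → 0 → 1: weight = 11, length = 2, mean = 11/2 ≈ 5.500
Minimum mean = 3.000, attained e.g. along the cycle 1 → 1 with weight 3 and length 1. So λ(A) = 3/1 = 3.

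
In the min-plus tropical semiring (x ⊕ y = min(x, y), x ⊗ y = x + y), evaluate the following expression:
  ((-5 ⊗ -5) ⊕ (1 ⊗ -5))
((-5 ⊗ -5) ⊕ (1 ⊗ -5)) = -10

Expand innermost to outermost. Recall ⊕ takes the minimum of its arguments and ⊗ takes their sum. Working out the expression ((-5 ⊗ -5) ⊕ (1 ⊗ -5)) gives -10.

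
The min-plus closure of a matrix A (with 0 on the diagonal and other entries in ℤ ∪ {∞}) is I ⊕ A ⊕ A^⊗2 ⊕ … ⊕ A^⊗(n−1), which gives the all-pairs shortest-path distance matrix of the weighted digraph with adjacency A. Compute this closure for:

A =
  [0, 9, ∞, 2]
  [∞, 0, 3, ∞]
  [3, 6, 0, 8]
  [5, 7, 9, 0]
Closure =
  [0, 9, 11, 2]
  [6, 0, 3, 8]
  [3, 6, 0, 5]
  [5, 7, 9, 0]

This is the Floyd-Warshall all-pairs shortest-path computation. For each intermediate vertex k = 0, 1, …, 3, update dist[i][j] ← min(dist[i][j], dist[i][k] + dist[k][j]). The final matrix gives, for each (i, j), the minimum total weight of any directed path from i to j (possibly empty when i = j).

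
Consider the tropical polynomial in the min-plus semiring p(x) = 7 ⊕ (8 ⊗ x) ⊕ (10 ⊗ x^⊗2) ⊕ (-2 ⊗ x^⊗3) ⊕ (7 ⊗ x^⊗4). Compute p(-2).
p(-2) = -8

A tropical monomial a ⊗ x^⊗i evaluates to a + i · x. Evaluating each term at x = -2:
  Term 0 contributes 7 + 0 · -2 = 7
  Term 1 contributes 8 + 1 · -2 = 6
  Term 2 contributes 10 + 2 · -2 = 6
  Term 3 contributes -2 + 3 · -2 = -8
  Term 4 contributes 7 + 4 · -2 = -1
p(-2) = ⊕ of these = min[7, 6, 6, -8, -1] = -8.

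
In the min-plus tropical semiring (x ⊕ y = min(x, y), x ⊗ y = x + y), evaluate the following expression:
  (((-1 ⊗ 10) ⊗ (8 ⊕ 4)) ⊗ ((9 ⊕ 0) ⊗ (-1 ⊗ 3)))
(((-1 ⊗ 10) ⊗ (8 ⊕ 4)) ⊗ ((9 ⊕ 0) ⊗ (-1 ⊗ 3))) = 15

Expand innermost to outermost. Recall ⊕ takes the minimum of its arguments and ⊗ takes their sum. Working out the expression (((-1 ⊗ 10) ⊗ (8 ⊕ 4)) ⊗ ((9 ⊕ 0) ⊗ (-1 ⊗ 3))) gives 15.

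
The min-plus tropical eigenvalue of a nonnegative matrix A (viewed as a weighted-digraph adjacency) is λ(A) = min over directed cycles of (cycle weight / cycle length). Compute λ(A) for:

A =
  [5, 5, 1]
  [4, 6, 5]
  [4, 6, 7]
λ(A) = 5/2

Enumerate directed cycles and compute their means (weight / length). Sample:
  cycle 0 → 0: weight = 5, length = 1, mean = 5/1 ≈ 5.000
  cycle 1 → 1: weight = 6, length = 1, mean = 6/1 ≈ 6.000
  cycle 2 → 2: weight = 7, length = 1, mean = 7/1 ≈ 7.000
  cycle 0 → 1 → 0: weight = 9, length = 2, mean = 9/2 ≈ 4.500
  cycle 0 → 2 → 0: weight = 5, length = 2, mean = 5/2 ≈ 2.500
  cycle 1 → 0 → 1: weight = 9, length = 2, mean = 9/2 ≈ 4.500
Minimum mean = 2.500, attained e.g. along the cycle 0 → 2 → 0 with weight 5 and length 2. So λ(A) = 5/2 = 5/2.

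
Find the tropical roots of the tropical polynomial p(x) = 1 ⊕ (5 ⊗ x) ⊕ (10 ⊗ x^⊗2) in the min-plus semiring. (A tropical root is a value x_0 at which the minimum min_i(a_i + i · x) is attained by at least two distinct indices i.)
Roots: {-5, -4}

Each tropical root is a break point of the lower envelope of the lines y = a_i + i · x (there are 3 lines, with slopes 0, 1, ..., 2). Only the lines that attain the minimum somewhere contribute to roots; other lines are dominated. Here the surviving (envelope) indices are i = 2, i = 1, i = 0.
Intersections between consecutive envelope lines give the roots: for adjacent envelope indices i < j the intersection is x = (a_i − a_j) / (j − i). Reading off the sorted break points: {-5, -4}.
Verification: at each break x_0, at least two indices attain the minimum of min_i(a_i + i · x_0).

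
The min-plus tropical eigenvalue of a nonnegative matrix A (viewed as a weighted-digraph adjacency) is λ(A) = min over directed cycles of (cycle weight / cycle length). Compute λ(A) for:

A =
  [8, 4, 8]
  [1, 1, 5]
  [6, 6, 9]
λ(A) = 1

Enumerate directed cycles and compute their means (weight / length). Sample:
  cycle 0 → 0: weight = 8, length = 1, mean = 8/1 ≈ 8.000
  cycle 1 → 1: weight = 1, length = 1, mean = 1/1 ≈ 1.000
  cycle 2 → 2: weight = 9, length = 1, mean = 9/1 ≈ 9.000
  cycle 0 → 1 → 0: weight = 5, length = 2, mean = 5/2 ≈ 2.500
  cycle 0 → 2 → 0: weight = 14, length = 2, mean = 14/2 ≈ 7.000
  cycle 1 → 0 → 1: weight = 5, length = 2, mean = 5/2 ≈ 2.500
Minimum mean = 1.000, attained e.g. along the cycle 1 → 1 with weight 1 and length 1. So λ(A) = 1/1 = 1.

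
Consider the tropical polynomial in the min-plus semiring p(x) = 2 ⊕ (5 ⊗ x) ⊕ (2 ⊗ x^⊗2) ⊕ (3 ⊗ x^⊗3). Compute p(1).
p(1) = 2

A tropical monomial a ⊗ x^⊗i evaluates to a + i · x. Evaluating each term at x = 1:
  Term 0 contributes 2 + 0 · 1 = 2
  Term 1 contributes 5 + 1 · 1 = 6
  Term 2 contributes 2 + 2 · 1 = 4
  Term 3 contributes 3 + 3 · 1 = 6
p(1) = ⊕ of these = min[2, 6, 4, 6] = 2.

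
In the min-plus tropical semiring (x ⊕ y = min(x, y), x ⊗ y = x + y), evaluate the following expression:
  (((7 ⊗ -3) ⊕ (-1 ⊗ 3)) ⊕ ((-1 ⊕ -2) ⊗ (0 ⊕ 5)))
(((7 ⊗ -3) ⊕ (-1 ⊗ 3)) ⊕ ((-1 ⊕ -2) ⊗ (0 ⊕ 5))) = -2

Expand innermost to outermost. Recall ⊕ takes the minimum of its arguments and ⊗ takes their sum. Working out the expression (((7 ⊗ -3) ⊕ (-1 ⊗ 3)) ⊕ ((-1 ⊕ -2) ⊗ (0 ⊕ 5))) gives -2.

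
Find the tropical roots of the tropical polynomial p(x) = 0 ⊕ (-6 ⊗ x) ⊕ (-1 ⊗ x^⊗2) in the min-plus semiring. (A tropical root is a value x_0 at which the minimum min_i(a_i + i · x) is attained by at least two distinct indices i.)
Roots: {-5, 6}

Each tropical root is a break point of the lower envelope of the lines y = a_i + i · x (there are 3 lines, with slopes 0, 1, ..., 2). Only the lines that attain the minimum somewhere contribute to roots; other lines are dominated. Here the surviving (envelope) indices are i = 2, i = 1, i = 0.
Intersections between consecutive envelope lines give the roots: for adjacent envelope indices i < j the intersection is x = (a_i − a_j) / (j − i). Reading off the sorted break points: {-5, 6}.
Verification: at each break x_0, at least two indices attain the minimum of min_i(a_i + i · x_0).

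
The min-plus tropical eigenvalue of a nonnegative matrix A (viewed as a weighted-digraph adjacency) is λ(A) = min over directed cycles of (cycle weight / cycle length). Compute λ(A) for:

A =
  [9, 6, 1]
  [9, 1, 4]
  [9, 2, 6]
λ(A) = 1

Enumerate directed cycles and compute their means (weight / length). Sample:
  cycle 0 → 0: weight = 9, length = 1, mean = 9/1 ≈ 9.000
  cycle 1 → 1: weight = 1, length = 1, mean = 1/1 ≈ 1.000
  cycle 2 → 2: weight = 6, length = 1, mean = 6/1 ≈ 6.000
  cycle 0 → 1 → 0: weight = 15, length = 2, mean = 15/2 ≈ 7.500
  cycle 0 → 2 → 0: weight = 10, length = 2, mean = 10/2 ≈ 5.000
  cycle 1 → 0 → 1: weight = 15, length = 2, mean = 15/2 ≈ 7.500
Minimum mean = 1.000, attained e.g. along the cycle 1 → 1 with weight 1 and length 1. So λ(A) = 1/1 = 1.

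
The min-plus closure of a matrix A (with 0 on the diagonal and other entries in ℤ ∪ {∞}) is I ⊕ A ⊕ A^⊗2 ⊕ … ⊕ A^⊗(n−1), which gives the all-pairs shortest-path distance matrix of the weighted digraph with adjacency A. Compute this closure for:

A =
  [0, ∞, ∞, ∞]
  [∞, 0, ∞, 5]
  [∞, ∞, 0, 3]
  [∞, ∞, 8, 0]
Closure =
  [0, ∞, ∞, ∞]
  [∞, 0, 13, 5]
  [∞, ∞, 0, 3]
  [∞, ∞, 8, 0]

This is the Floyd-Warshall all-pairs shortest-path computation. For each intermediate vertex k = 0, 1, …, 3, update dist[i][j] ← min(dist[i][j], dist[i][k] + dist[k][j]). The final matrix gives, for each (i, j), the minimum total weight of any directed path from i to j (possibly empty when i = j).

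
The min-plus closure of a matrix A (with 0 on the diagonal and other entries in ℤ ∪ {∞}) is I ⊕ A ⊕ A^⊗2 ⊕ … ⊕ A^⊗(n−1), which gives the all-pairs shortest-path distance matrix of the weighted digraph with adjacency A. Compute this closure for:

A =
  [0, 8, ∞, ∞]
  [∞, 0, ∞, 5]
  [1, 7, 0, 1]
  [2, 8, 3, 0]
Closure =
  [0, 8, 16, 13]
  [7, 0, 8, 5]
  [1, 7, 0, 1]
  [2, 8, 3, 0]

This is the Floyd-Warshall all-pairs shortest-path computation. For each intermediate vertex k = 0, 1, …, 3, update dist[i][j] ← min(dist[i][j], dist[i][k] + dist[k][j]). The final matrix gives, for each (i, j), the minimum total weight of any directed path from i to j (possibly empty when i = j).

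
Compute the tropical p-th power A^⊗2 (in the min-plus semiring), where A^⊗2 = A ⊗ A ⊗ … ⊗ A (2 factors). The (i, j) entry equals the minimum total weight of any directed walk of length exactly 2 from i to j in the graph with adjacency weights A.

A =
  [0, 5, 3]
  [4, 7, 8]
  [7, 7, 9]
A^⊗2 =
  [0, 5, 3]
  [4, 9, 7]
  [7, 12, 10]

Each entry (A^⊗2)_ij equals the minimum over all length-2 walks i = v_0 → v_1 → … → v_2 = j of Σ_t A[v_t][v_{t+1}]. For example, for (i, j) = (0, 2) we minimise over 3 possible intermediate vertex sequences; the minimum is 3, attained along the walk 0 → 0 → 2.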